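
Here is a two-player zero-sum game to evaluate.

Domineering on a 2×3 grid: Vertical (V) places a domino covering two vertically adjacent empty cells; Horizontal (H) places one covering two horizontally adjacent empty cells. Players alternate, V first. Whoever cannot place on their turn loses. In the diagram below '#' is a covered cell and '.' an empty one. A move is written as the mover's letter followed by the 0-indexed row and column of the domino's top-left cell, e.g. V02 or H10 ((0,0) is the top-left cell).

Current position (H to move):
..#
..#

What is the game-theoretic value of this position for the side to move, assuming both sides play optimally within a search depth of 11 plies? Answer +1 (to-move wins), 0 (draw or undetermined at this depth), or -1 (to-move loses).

value(..#/..#, H) = +1

ply 1, H at ..#/..# | H00=+1→###/..#*; H10=+1→..#/###
ply 2: ###/..# is terminal -1 (V); from ..#/..# depth 11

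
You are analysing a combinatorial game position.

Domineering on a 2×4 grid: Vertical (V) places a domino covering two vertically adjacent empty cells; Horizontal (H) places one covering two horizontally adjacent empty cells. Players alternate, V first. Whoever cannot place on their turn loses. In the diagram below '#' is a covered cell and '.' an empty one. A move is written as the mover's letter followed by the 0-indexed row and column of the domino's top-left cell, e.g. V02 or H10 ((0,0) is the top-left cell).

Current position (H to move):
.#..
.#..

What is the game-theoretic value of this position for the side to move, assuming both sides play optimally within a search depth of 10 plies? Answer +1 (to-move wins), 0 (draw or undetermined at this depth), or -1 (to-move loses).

ply 1, H at .#../.#.. | H02=+1→.###/.#..*; H12=+1→.#../.###
ply 2, V at .###/.#.. | V00=-1→####/##..*
ply 3, H at ####/##.. | H12=+1→####/####*
ply 4: ####/#### is terminal -1 (V); from .#../.#.. depth 10

value(.#../.#.., H) = +1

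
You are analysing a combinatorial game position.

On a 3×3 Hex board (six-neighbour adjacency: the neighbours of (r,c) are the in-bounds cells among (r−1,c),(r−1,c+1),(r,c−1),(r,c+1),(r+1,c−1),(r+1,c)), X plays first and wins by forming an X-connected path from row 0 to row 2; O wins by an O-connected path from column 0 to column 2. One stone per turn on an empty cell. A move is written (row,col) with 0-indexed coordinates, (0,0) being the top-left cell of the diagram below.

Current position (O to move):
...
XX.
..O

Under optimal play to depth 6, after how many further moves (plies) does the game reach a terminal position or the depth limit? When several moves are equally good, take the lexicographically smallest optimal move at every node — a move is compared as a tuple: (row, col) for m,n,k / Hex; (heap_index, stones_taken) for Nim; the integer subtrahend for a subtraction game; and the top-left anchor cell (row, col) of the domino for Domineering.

ply 1, O at .../XX./..O | (0,0)=-1→O../XX./..O*; (0,1)=-1→.O./XX./..O; (0,2)=-1→..O/XX./..O; (1,2)=-1→.../XXO/..O; (2,0)=-1→.../XX./O.O; (2,1)=-1→.../XX./.OO
ply 2, X at O../XX./..O | (0,1)=+1→OX./XX./..O*; (0,2)=+1→O.X/XX./..O; (1,2)=+1→O../XXX/..O; (2,0)=+1→O../XX./X.O; (2,1)=+1→O../XX./.XO
ply 3, O at OX./XX./..O | (0,2)=-1→OXO/XX./..O*; (1,2)=-1→OX./XXO/..O; (2,0)=-1→OX./XX./O.O; (2,1)=-1→OX./XX./.OO
ply 4, X at OXO/XX./..O | (1,2)=+1→OXO/XXX/..O*; (2,0)=+1→OXO/XX./X.O; (2,1)=+1→OXO/XX./.XO
ply 5, O at OXO/XXX/..O | (2,0)=-1→OXO/XXX/O.O*; (2,1)=-1→OXO/XXX/.OO
ply 6, X at OXO/XXX/O.O | (2,1)=+1→OXO/XXX/OXO*
ply 7: OXO/XXX/OXO is terminal -1 (O); from .../XX./..O depth 6

PV length from [.../XX./..O]: 6 plies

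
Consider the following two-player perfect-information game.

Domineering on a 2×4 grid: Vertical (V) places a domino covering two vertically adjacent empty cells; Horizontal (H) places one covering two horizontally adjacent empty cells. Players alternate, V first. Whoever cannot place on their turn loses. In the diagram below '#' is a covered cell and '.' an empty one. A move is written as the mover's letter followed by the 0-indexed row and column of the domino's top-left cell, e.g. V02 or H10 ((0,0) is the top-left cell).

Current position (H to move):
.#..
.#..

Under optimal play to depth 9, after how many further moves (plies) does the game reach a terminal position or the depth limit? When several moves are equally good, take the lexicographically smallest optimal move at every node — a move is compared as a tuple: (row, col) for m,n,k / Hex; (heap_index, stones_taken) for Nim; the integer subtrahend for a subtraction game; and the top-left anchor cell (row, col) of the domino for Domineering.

[.#../.#..] H move#1: H02:+1/.###/.#..*, H12:+1/.#../.###
[.###/.#..] V move#2: V00:-1/####/##..*
[####/##..] H move#3: H12:+1/####/####*
[####/####] end (terminal -1, V#4); searched .#../.#.. to 9

PV length from [.#../.#..]: 3 plies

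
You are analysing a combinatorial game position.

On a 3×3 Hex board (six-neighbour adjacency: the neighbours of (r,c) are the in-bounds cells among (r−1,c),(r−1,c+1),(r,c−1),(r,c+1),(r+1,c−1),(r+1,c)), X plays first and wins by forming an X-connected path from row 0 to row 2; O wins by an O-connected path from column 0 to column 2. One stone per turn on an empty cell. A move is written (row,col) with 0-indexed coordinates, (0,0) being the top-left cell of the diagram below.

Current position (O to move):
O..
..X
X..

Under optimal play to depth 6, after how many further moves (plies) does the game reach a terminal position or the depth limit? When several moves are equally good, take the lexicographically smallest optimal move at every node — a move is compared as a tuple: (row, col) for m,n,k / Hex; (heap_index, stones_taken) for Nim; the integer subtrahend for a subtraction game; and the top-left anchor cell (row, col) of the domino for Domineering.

PV length from [O../..X/X..]: 4 plies

p1 O@[O../..X/X..]: (0,1)[OO./..X/X..]-1* (0,2)[O.O/..X/X..]-1 (1,0)[O../O.X/X..]-1 (1,1)[O../.OX/X..]-1 (2,1)[O../..X/XO.]-1 (2,2)[O../..X/X.O]-1
p2 X@[OO./..X/X..]: (0,2)[OOX/..X/X..]+1* (1,0)[OO./X.X/X..]-1 (1,1)[OO./.XX/X..]-1 (2,1)[OO./..X/XX.]-1 (2,2)[OO./..X/X.X]-1
p3 O@[OOX/..X/X..]: (1,0)[OOX/O.X/X..]-1* (1,1)[OOX/.OX/X..]-1 (2,1)[OOX/..X/XO.]-1 (2,2)[OOX/..X/X.O]-1
p4 X@[OOX/O.X/X..]: (1,1)[OOX/OXX/X..]+1* (2,1)[OOX/O.X/XX.]+1 (2,2)[OOX/O.X/X.X]+1
p5 O@[OOX/OXX/X..] terminal -1; root [O../..X/X..] d6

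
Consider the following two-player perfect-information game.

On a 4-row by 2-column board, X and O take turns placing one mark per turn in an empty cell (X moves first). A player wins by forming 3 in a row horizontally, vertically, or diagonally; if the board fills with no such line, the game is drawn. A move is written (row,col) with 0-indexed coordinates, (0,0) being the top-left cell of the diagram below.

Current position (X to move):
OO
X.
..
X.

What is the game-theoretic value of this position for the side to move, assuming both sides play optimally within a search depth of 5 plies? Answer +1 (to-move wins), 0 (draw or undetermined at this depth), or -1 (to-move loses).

value(OO/X./../X., X) = +1

p1 X@[OO/X./../X.]: (1,1)[OO/XX/../X.]+0 (2,0)[OO/X./X./X.]+1* (2,1)[OO/X./.X/X.]+0 (3,1)[OO/X./../XX]+0
p2 O@[OO/X./X./X.] terminal -1; root [OO/X./../X.] d5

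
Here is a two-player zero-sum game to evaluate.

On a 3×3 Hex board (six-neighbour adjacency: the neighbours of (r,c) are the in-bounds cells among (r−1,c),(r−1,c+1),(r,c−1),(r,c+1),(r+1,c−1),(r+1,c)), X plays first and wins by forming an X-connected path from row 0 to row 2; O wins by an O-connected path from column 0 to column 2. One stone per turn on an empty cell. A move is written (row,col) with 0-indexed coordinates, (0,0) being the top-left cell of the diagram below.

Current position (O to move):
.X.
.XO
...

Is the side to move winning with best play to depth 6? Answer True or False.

p1 O@[.X./.XO/...]: (0,0)[OX./.XO/...]-1* (0,2)[.XO/.XO/...]-1 (1,0)[.X./OXO/...]-1 (2,0)[.X./.XO/O..]-1 (2,1)[.X./.XO/.O.]-1 (2,2)[.X./.XO/..O]-1
p2 X@[OX./.XO/...]: (0,2)[OXX/.XO/...]+1* (1,0)[OX./XXO/...]+1 (2,0)[OX./.XO/X..]+1 (2,1)[OX./.XO/.X.]+1 (2,2)[OX./.XO/..X]+1
p3 O@[OXX/.XO/...]: (1,0)[OXX/OXO/...]-1* (2,0)[OXX/.XO/O..]-1 (2,1)[OXX/.XO/.O.]-1 (2,2)[OXX/.XO/..O]-1
p4 X@[OXX/OXO/...]: (2,0)[OXX/OXO/X..]+1* (2,1)[OXX/OXO/.X.]+1 (2,2)[OXX/OXO/..X]+1
p5 O@[OXX/OXO/X..] terminal -1; root [.X./.XO/...] d6

O winning at [.X./.XO/...]: False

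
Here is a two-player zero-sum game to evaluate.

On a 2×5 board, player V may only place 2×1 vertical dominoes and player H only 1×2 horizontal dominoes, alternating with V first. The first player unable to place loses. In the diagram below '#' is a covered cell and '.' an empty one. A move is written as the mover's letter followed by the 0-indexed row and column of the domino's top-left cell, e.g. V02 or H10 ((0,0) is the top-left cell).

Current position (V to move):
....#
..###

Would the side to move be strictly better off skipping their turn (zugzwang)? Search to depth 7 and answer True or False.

p1 V@[....#/..###]: V00[#...#/#.###]-1 V01[.#..#/.####]+1*
p2 H@[.#..#/.####]: H02[.####/.####]-1*
p3 V@[.####/.####]: V00[#####/#####]+1*
p4 H@[#####/#####] terminal -1; root [....#/..###] d7
if V skipped the turn, H would face:
~ p1 H@[....#/..###]: H00[##..#/..###]+1* H01[.##.#/..###]-1 H02[..###/..###]-1 H10[....#/#####]+1
~ p2 V@[##..#/..###] terminal -1; root [....#/..###] d7
compare (V): move=+1 vs pass=-1

zugzwang(....#/..###, V) = False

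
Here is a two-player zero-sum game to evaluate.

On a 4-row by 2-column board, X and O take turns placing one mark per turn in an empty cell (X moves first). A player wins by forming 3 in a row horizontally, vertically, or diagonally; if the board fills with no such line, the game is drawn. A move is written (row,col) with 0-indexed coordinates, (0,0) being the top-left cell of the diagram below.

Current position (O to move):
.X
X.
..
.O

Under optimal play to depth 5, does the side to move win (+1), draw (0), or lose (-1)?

ply 1, O at .X/X./../.O | (0,0)=+0→OX/X./../.O*; (1,1)=+0→.X/XO/../.O; (2,0)=+0→.X/X./O./.O; (2,1)=+0→.X/X./.O/.O; (3,0)=+0→.X/X./../OO
ply 2, X at OX/X./../.O | (1,1)=+0→OX/XX/../.O*; (2,0)=+0→OX/X./X./.O; (2,1)=+0→OX/X./.X/.O; (3,0)=+0→OX/X./../XO
ply 3, O at OX/XX/../.O | (2,0)=-1→OX/XX/O./.O; (2,1)=+0→OX/XX/.O/.O*; (3,0)=-1→OX/XX/../OO
ply 4, X at OX/XX/.O/.O | (2,0)=+0→OX/XX/XO/.O*; (3,0)=+0→OX/XX/.O/XO
ply 5, O at OX/XX/XO/.O | (3,0)=+0→OX/XX/XO/OO*
ply 6: OX/XX/XO/OO is terminal +0 (X); from .X/X./../.O depth 5

value(.X/X./../.O, O) = 0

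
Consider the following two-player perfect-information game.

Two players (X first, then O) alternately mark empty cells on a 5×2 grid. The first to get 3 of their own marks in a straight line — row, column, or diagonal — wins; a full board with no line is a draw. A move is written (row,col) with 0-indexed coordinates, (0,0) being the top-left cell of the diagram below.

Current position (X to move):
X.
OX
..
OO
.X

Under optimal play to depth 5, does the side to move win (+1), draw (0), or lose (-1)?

value(X./OX/../OO/.X, X) = 0

[X./OX/../OO/.X] X move#1: (0,1):-1/XX/OX/../OO/.X, (2,0):+0/X./OX/X./OO/.X*, (2,1):-1/X./OX/.X/OO/.X, (4,0):-1/X./OX/../OO/XX
[X./OX/X./OO/.X] O move#2: (0,1):+0/XO/OX/X./OO/.X*, (2,1):+0/X./OX/XO/OO/.X, (4,0):+0/X./OX/X./OO/OX
[XO/OX/X./OO/.X] X move#3: (2,1):+0/XO/OX/XX/OO/.X*, (4,0):+0/XO/OX/X./OO/XX
[XO/OX/XX/OO/.X] O move#4: (4,0):+0/XO/OX/XX/OO/OX*
[XO/OX/XX/OO/OX] end (terminal +0, X#5); searched X./OX/../OO/.X to 5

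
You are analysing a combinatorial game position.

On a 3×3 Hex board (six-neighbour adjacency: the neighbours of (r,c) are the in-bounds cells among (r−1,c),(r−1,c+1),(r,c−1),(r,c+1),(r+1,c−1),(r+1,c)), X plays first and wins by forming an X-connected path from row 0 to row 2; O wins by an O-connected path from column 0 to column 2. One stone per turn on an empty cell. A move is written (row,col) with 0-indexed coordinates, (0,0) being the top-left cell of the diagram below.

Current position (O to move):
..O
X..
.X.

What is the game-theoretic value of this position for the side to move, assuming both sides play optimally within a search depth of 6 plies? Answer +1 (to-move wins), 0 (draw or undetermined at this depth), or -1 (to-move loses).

p1 O@[..O/X../.X.]: (0,0)[O.O/X../.X.]-1* (0,1)[.OO/X../.X.]-1 (1,1)[..O/XO./.X.]-1 (1,2)[..O/X.O/.X.]-1 (2,0)[..O/X../OX.]-1 (2,2)[..O/X../.XO]-1
p2 X@[O.O/X../.X.]: (0,1)[OXO/X../.X.]+1* (1,1)[O.O/XX./.X.]-1 (1,2)[O.O/X.X/.X.]-1 (2,0)[O.O/X../XX.]-1 (2,2)[O.O/X../.XX]-1
p3 O@[OXO/X../.X.]: (1,1)[OXO/XO./.X.]-1* (1,2)[OXO/X.O/.X.]-1 (2,0)[OXO/X../OX.]-1 (2,2)[OXO/X../.XO]-1
p4 X@[OXO/XO./.X.]: (1,2)[OXO/XOX/.X.]-1 (2,0)[OXO/XO./XX.]+1* (2,2)[OXO/XO./.XX]-1
p5 O@[OXO/XO./XX.] terminal -1; root [..O/X../.X.] d6

value(..O/X../.X., O) = -1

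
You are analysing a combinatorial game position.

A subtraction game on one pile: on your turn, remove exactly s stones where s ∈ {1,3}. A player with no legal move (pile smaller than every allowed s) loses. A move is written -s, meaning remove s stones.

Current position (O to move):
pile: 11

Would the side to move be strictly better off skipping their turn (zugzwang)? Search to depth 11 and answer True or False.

zugzwang(11, O) = False

ply 1, O at 11 | -1=+1→10*; -3=+1→8
ply 2, X at 10 | -1=-1→9*; -3=-1→7
ply 3, O at 9 | -1=+1→8*; -3=+1→6
ply 4, X at 8 | -1=-1→7*; -3=-1→5
ply 5, O at 7 | -1=+1→6*; -3=+1→4
ply 6, X at 6 | -1=-1→5*; -3=-1→3
ply 7, O at 5 | -1=+1→4*; -3=+1→2
ply 8, X at 4 | -1=-1→3*; -3=-1→1
ply 9, O at 3 | -1=+1→2*; -3=+1→0
ply 10, X at 2 | -1=-1→1*
ply 11, O at 1 | -1=+1→0*
ply 12: 0 is terminal -1 (X); from 11 depth 11
pass branch (X moves first from the same position):
  | ply 1, X at 11 | -1=+1→10*; -3=+1→8
  | ply 2, O at 10 | -1=-1→9*; -3=-1→7
  | ply 3, X at 9 | -1=+1→8*; -3=+1→6
  | ply 4, O at 8 | -1=-1→7*; -3=-1→5
  | ply 5, X at 7 | -1=+1→6*; -3=+1→4
  | ply 6, O at 6 | -1=-1→5*; -3=-1→3
  | ply 7, X at 5 | -1=+1→4*; -3=+1→2
  | ply 8, O at 4 | -1=-1→3*; -3=-1→1
  | ply 9, X at 3 | -1=+1→2*; -3=+1→0
  | ply 10, O at 2 | -1=-1→1*
  | ply 11, X at 1 | -1=+1→0*
  | ply 12: 0 is terminal -1 (O); from 11 depth 11
O moving scores +1; O passing scores -1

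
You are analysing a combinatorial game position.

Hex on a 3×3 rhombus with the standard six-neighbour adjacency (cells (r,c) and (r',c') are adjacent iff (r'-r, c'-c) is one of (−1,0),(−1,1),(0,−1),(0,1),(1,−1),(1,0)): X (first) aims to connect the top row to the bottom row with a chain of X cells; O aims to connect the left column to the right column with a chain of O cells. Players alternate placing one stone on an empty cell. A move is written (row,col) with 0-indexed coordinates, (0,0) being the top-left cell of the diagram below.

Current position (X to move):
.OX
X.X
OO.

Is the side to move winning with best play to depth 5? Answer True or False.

X winning at [.OX/X.X/OO.]: True

[.OX/X.X/OO.] X move#1: (0,0):-1/XOX/X.X/OO., (1,1):-1/.OX/XXX/OO., (2,2):+1/.OX/X.X/OOX*
[.OX/X.X/OOX] end (terminal -1, O#2); searched .OX/X.X/OO. to 5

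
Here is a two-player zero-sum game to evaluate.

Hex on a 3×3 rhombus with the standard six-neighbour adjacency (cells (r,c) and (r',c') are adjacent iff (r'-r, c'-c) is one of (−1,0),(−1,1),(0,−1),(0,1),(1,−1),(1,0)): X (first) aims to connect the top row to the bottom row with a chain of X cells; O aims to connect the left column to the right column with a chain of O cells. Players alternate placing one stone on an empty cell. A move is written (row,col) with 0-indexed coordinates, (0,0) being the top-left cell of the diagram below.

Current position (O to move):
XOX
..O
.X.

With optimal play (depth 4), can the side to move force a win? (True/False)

O winning at [XOX/..O/.X.]: True

p1 O@[XOX/..O/.X.]: (1,0)[XOX/O.O/.X.]-1 (1,1)[XOX/.OO/.X.]+1* (2,0)[XOX/..O/OX.]-1 (2,2)[XOX/..O/.XO]-1
p2 X@[XOX/.OO/.X.]: (1,0)[XOX/XOO/.X.]-1* (2,0)[XOX/.OO/XX.]-1 (2,2)[XOX/.OO/.XX]-1
p3 O@[XOX/XOO/.X.]: (2,0)[XOX/XOO/OX.]+1* (2,2)[XOX/XOO/.XO]-1
p4 X@[XOX/XOO/OX.] terminal -1; root [XOX/..O/.X.] d4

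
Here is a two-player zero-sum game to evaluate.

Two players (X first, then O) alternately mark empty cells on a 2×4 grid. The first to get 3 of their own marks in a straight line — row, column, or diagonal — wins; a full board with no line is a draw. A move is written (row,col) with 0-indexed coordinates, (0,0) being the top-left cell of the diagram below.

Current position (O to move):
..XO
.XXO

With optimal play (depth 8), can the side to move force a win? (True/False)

[..XO/.XXO] O move#1: (0,0):-1/O.XO/.XXO, (0,1):-1/.OXO/.XXO, (1,0):+0/..XO/OXXO*
[..XO/OXXO] X move#2: (0,0):+0/X.XO/OXXO*, (0,1):+0/.XXO/OXXO
[X.XO/OXXO] O move#3: (0,1):+0/XOXO/OXXO*
[XOXO/OXXO] end (terminal +0, X#4); searched ..XO/.XXO to 8

O winning at [..XO/.XXO]: False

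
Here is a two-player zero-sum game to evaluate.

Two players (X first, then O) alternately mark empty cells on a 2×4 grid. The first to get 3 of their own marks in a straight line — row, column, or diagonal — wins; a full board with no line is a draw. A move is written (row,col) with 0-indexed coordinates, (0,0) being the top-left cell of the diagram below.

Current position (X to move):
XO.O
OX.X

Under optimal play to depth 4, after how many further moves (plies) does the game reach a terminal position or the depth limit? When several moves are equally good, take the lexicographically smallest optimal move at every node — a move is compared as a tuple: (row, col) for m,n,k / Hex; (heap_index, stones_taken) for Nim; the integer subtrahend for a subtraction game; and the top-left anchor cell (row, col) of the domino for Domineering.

PV length from [XO.O/OX.X]: 1 ply

[XO.O/OX.X] X move#1: (0,2):+0/XOXO/OX.X, (1,2):+1/XO.O/OXXX*
[XO.O/OXXX] end (terminal -1, O#2); searched XO.O/OX.X to 4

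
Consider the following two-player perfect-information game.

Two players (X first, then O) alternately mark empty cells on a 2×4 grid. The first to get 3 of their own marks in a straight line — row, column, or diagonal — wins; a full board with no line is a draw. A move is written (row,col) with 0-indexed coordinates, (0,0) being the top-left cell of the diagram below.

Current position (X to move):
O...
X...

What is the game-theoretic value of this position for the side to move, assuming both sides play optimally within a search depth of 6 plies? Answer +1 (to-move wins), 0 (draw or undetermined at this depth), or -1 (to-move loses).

[O.../X...] X move#1: (0,1):+0/OX../X...*, (0,2):+0/O.X./X..., (0,3):+0/O..X/X..., (1,1):+0/O.../XX.., (1,2):+0/O.../X.X., (1,3):+0/O.../X..X
[OX../X...] O move#2: (0,2):+0/OXO./X...*, (0,3):+0/OX.O/X..., (1,1):+0/OX../XO.., (1,2):+0/OX../X.O., (1,3):+0/OX../X..O
[OXO./X...] X move#3: (0,3):+0/OXOX/X...*, (1,1):+0/OXO./XX.., (1,2):+0/OXO./X.X., (1,3):+0/OXO./X..X
[OXOX/X...] O move#4: (1,1):+0/OXOX/XO..*, (1,2):+0/OXOX/X.O., (1,3):+0/OXOX/X..O
[OXOX/XO..] X move#5: (1,2):+0/OXOX/XOX.*, (1,3):+0/OXOX/XO.X
[OXOX/XOX.] O move#6: (1,3):+0/OXOX/XOXO*
[OXOX/XOXO] end (terminal +0, X#7); searched O.../X... to 6

value(O.../X..., X) = 0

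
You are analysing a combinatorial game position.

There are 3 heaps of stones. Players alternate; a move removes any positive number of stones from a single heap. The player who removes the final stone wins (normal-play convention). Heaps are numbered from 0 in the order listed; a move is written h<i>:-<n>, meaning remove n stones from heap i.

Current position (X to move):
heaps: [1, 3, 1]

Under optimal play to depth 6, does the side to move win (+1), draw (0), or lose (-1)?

value((1,3,1), X) = +1

p1 X@[(1,3,1)]: h0:-1[(0,3,1)]-1 h1:-1[(1,2,1)]-1 h1:-2[(1,1,1)]-1 h1:-3[(1,0,1)]+1* h2:-1[(1,3,0)]-1
p2 O@[(1,0,1)]: h0:-1[(0,0,1)]-1* h2:-1[(1,0,0)]-1
p3 X@[(0,0,1)]: h2:-1[(0,0,0)]+1*
p4 O@[(0,0,0)] terminal -1; root [(1,3,1)] d6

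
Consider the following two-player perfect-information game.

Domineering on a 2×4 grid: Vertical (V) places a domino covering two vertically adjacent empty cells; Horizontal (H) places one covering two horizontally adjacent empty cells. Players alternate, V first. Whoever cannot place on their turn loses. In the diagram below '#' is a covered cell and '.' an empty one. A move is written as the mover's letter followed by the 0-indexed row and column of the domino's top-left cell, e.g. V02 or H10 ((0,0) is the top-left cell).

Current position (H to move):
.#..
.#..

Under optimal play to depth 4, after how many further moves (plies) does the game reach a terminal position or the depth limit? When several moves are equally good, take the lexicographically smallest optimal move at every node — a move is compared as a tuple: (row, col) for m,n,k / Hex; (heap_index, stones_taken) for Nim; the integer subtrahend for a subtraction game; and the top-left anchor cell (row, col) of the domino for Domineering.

PV length from [.#../.#..]: 3 plies

ply 1, H at .#../.#.. | H02=+1→.###/.#..*; H12=+1→.#../.###
ply 2, V at .###/.#.. | V00=-1→####/##..*
ply 3, H at ####/##.. | H12=+1→####/####*
ply 4: ####/#### is terminal -1 (V); from .#../.#.. depth 4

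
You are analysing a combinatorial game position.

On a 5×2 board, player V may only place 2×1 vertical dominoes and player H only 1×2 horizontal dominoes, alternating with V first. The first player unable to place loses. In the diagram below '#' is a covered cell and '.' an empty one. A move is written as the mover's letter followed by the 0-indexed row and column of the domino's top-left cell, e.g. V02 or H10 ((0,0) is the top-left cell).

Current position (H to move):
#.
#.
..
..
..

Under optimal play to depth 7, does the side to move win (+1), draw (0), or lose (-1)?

value(#./#./../../.., H) = +1

ply 1, H at #./#./../../.. | H20=-1→#./#./##/../..; H30=+1→#./#./../##/..*; H40=-1→#./#./../../##
ply 2, V at #./#./../##/.. | V01=-1→##/##/../##/..*; V11=-1→#./##/.#/##/..
ply 3, H at ##/##/../##/.. | H20=+1→##/##/##/##/..*; H40=+1→##/##/../##/##
ply 4: ##/##/##/##/.. is terminal -1 (V); from #./#./../../.. depth 7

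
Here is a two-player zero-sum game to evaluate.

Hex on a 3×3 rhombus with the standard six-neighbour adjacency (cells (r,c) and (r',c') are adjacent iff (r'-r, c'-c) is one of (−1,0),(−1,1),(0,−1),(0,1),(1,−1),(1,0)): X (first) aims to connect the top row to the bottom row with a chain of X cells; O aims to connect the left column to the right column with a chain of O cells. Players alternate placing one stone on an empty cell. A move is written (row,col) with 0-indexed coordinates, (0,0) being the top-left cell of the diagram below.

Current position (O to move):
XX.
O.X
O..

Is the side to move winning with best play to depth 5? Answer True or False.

[XX./O.X/O..] O move#1: (0,2):-1/XXO/O.X/O..*, (1,1):-1/XX./OOX/O.., (2,1):-1/XX./O.X/OO., (2,2):-1/XX./O.X/O.O
[XXO/O.X/O..] X move#2: (1,1):+1/XXO/OXX/O..*, (2,1):-1/XXO/O.X/OX., (2,2):-1/XXO/O.X/O.X
[XXO/OXX/O..] O move#3: (2,1):-1/XXO/OXX/OO.*, (2,2):-1/XXO/OXX/O.O
[XXO/OXX/OO.] X move#4: (2,2):+1/XXO/OXX/OOX*
[XXO/OXX/OOX] end (terminal -1, O#5); searched XX./O.X/O.. to 5

O winning at [XX./O.X/O..]: False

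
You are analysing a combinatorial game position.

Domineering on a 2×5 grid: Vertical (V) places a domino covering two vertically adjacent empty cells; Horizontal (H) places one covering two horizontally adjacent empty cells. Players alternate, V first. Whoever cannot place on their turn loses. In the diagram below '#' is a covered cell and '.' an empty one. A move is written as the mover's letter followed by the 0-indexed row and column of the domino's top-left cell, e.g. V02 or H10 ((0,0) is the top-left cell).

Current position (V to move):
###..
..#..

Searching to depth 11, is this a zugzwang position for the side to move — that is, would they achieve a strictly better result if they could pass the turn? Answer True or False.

ply 1, V at ###../..#.. | V03=+1→####./..##.*; V04=+1→###.#/..#.#
ply 2, H at ####./..##. | H10=-1→####./####.*
ply 3, V at ####./####. | V04=+1→#####/#####*
ply 4: #####/##### is terminal -1 (H); from ###../..#.. depth 11
suppose V passes — search the same position with H to move:
pass> ply 1, H at ###../..#.. | H03=+1→#####/..#..*; H10=-1→###../###..; H13=+1→###../..###
pass> ply 2: #####/..#.. is terminal -1 (V); from ###../..#.. depth 11
for V: play +1, pass -1

zugzwang(###../..#.., V) = False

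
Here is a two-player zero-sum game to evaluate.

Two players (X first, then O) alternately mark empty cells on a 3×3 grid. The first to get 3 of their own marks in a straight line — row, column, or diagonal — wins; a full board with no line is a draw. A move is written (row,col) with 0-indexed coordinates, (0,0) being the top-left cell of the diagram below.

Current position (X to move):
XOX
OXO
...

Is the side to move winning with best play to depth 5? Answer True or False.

[XOX/OXO/...] X move#1: (2,0):+1/XOX/OXO/X..*, (2,1):+1/XOX/OXO/.X., (2,2):+1/XOX/OXO/..X
[XOX/OXO/X..] end (terminal -1, O#2); searched XOX/OXO/... to 5

X winning at [XOX/OXO/...]: True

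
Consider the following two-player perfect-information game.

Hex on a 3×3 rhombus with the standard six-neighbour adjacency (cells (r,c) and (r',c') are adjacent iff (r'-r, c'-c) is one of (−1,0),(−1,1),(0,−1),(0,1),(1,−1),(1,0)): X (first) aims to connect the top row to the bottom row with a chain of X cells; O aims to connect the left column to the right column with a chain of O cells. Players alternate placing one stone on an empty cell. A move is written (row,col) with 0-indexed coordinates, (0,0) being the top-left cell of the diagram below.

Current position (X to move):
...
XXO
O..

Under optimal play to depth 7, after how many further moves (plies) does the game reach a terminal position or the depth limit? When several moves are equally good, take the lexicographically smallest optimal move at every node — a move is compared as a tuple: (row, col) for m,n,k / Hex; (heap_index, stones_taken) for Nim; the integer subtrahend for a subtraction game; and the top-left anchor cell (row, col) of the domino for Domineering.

PV length from [.../XXO/O..]: 3 plies

p1 X@[.../XXO/O..]: (0,0)[X../XXO/O..]-1 (0,1)[.X./XXO/O..]-1 (0,2)[..X/XXO/O..]-1 (2,1)[.../XXO/OX.]+1* (2,2)[.../XXO/O.X]-1
p2 O@[.../XXO/OX.]: (0,0)[O../XXO/OX.]-1* (0,1)[.O./XXO/OX.]-1 (0,2)[..O/XXO/OX.]-1 (2,2)[.../XXO/OXO]-1
p3 X@[O../XXO/OX.]: (0,1)[OX./XXO/OX.]+1* (0,2)[O.X/XXO/OX.]+1 (2,2)[O../XXO/OXX]+1
p4 O@[OX./XXO/OX.] terminal -1; root [.../XXO/O..] d7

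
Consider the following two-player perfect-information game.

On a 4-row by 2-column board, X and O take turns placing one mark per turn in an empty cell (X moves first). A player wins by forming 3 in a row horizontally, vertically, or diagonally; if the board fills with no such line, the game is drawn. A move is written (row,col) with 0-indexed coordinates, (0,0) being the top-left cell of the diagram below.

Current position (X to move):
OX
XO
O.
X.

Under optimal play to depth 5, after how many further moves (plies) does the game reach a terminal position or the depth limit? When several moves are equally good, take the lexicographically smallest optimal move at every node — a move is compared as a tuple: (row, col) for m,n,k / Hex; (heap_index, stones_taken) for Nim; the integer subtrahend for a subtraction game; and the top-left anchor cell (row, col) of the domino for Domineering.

ply 1, X at OX/XO/O./X. | (2,1)=+0→OX/XO/OX/X.*; (3,1)=+0→OX/XO/O./XX
ply 2, O at OX/XO/OX/X. | (3,1)=+0→OX/XO/OX/XO*
ply 3: OX/XO/OX/XO is terminal +0 (X); from OX/XO/O./X. depth 5

PV length from [OX/XO/O./X.]: 2 plies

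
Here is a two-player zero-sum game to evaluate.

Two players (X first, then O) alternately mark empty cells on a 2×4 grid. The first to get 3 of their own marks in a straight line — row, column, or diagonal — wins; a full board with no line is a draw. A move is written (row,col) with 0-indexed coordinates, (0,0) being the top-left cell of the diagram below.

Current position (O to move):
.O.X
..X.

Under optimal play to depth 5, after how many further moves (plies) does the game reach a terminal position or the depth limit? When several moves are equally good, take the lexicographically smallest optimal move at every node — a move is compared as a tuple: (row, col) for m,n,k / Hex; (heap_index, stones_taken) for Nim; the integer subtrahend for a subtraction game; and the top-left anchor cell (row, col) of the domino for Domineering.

PV length from [.O.X/..X.]: 5 plies

p1 O@[.O.X/..X.]: (0,0)[OO.X/..X.]+0* (0,2)[.OOX/..X.]+0 (1,0)[.O.X/O.X.]+0 (1,1)[.O.X/.OX.]+0 (1,3)[.O.X/..XO]+0
p2 X@[OO.X/..X.]: (0,2)[OOXX/..X.]+0* (1,0)[OO.X/X.X.]-1 (1,1)[OO.X/.XX.]-1 (1,3)[OO.X/..XX]-1
p3 O@[OOXX/..X.]: (1,0)[OOXX/O.X.]+0* (1,1)[OOXX/.OX.]+0 (1,3)[OOXX/..XO]+0
p4 X@[OOXX/O.X.]: (1,1)[OOXX/OXX.]+0* (1,3)[OOXX/O.XX]+0
p5 O@[OOXX/OXX.]: (1,3)[OOXX/OXXO]+0*
p6 X@[OOXX/OXXO] terminal +0; root [.O.X/..X.] d5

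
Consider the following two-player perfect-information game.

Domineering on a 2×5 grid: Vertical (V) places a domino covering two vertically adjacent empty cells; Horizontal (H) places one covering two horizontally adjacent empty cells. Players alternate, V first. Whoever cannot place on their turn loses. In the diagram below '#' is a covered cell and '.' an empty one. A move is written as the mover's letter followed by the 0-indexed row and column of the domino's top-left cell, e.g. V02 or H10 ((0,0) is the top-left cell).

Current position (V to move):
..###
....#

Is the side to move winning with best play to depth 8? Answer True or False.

[..###/....#] V move#1: V00:-1/#.###/#...#, V01:+1/.####/.#..#*
[.####/.#..#] H move#2: H12:-1/.####/.####*
[.####/.####] V move#3: V00:+1/#####/#####*
[#####/#####] end (terminal -1, H#4); searched ..###/....# to 8

V winning at [..###/....#]: True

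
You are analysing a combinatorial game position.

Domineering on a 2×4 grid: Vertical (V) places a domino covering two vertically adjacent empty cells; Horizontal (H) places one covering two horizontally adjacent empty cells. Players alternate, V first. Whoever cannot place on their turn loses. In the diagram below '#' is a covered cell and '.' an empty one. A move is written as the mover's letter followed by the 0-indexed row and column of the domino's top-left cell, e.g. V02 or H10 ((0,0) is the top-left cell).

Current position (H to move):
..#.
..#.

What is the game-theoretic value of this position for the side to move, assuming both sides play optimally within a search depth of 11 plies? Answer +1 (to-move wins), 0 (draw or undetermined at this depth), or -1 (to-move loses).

value(..#./..#., H) = +1

p1 H@[..#./..#.]: H00[###./..#.]+1* H10[..#./###.]+1
p2 V@[###./..#.]: V03[####/..##]-1*
p3 H@[####/..##]: H10[####/####]+1*
p4 V@[####/####] terminal -1; root [..#./..#.] d11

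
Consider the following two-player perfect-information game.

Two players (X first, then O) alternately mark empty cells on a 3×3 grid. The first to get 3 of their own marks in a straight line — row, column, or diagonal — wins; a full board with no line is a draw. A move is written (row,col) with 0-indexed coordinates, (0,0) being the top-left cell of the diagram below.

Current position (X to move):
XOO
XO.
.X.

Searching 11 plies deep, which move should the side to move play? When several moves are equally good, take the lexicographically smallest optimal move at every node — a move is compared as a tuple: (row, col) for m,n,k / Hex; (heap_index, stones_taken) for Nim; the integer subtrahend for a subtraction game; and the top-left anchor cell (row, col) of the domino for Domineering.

X's best at [XOO/XO./.X.]: (2,0)

ply 1, X at XOO/XO./.X. | (1,2)=-1→XOO/XOX/.X.; (2,0)=+1→XOO/XO./XX.*; (2,2)=-1→XOO/XO./.XX
ply 2: XOO/XO./XX. is terminal -1 (O); from XOO/XO./.X. depth 11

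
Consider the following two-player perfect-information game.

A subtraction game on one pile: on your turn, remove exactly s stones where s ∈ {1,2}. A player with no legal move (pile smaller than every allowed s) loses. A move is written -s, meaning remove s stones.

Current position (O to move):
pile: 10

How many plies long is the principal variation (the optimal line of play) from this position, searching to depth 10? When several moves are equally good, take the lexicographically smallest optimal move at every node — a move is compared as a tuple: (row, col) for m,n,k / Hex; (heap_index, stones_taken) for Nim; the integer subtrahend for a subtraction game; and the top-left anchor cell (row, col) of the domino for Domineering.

p1 O@[10]: -1[9]+1* -2[8]-1
p2 X@[9]: -1[8]-1* -2[7]-1
p3 O@[8]: -1[7]-1 -2[6]+1*
p4 X@[6]: -1[5]-1* -2[4]-1
p5 O@[5]: -1[4]-1 -2[3]+1*
p6 X@[3]: -1[2]-1* -2[1]-1
p7 O@[2]: -1[1]-1 -2[0]+1*
p8 X@[0] terminal -1; root [10] d10

PV length from [10]: 7 plies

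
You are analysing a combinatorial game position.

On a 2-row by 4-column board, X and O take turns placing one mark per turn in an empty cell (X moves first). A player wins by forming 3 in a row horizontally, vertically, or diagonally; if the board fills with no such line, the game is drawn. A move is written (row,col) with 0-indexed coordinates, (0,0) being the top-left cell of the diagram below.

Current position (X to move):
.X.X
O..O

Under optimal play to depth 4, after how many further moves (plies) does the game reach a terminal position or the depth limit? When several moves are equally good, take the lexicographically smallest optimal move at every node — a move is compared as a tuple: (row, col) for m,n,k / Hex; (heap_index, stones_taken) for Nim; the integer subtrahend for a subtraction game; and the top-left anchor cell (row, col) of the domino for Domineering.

PV length from [.X.X/O..O]: 1 ply

[.X.X/O..O] X move#1: (0,0):+0/XX.X/O..O, (0,2):+1/.XXX/O..O*, (1,1):+0/.X.X/OX.O, (1,2):+0/.X.X/O.XO
[.XXX/O..O] end (terminal -1, O#2); searched .X.X/O..O to 4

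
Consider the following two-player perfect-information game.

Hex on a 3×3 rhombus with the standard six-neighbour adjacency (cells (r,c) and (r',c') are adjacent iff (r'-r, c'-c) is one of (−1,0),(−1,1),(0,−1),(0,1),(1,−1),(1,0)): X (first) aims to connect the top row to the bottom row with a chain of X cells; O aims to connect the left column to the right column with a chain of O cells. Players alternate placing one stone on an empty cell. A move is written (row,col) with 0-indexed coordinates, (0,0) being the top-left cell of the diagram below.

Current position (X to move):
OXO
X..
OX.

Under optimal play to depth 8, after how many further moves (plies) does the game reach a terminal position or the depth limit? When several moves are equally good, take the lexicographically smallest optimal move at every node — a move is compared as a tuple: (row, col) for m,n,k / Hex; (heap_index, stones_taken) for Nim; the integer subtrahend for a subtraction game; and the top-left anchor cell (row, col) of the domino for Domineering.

ply 1, X at OXO/X../OX. | (1,1)=+1→OXO/XX./OX.*; (1,2)=-1→OXO/X.X/OX.; (2,2)=-1→OXO/X../OXX
ply 2: OXO/XX./OX. is terminal -1 (O); from OXO/X../OX. depth 8

PV length from [OXO/X../OX.]: 1 ply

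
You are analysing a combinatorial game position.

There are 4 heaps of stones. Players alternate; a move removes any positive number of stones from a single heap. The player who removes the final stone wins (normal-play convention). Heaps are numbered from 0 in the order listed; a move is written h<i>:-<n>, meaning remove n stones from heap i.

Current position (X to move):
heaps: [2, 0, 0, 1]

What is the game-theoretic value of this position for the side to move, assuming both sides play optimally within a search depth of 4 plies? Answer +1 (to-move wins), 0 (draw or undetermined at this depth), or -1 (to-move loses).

value((2,0,0,1), X) = +1

[(2,0,0,1)] X move#1: h0:-1:+1/(1,0,0,1)*, h0:-2:-1/(0,0,0,1), h3:-1:-1/(2,0,0,0)
[(1,0,0,1)] O move#2: h0:-1:-1/(0,0,0,1)*, h3:-1:-1/(1,0,0,0)
[(0,0,0,1)] X move#3: h3:-1:+1/(0,0,0,0)*
[(0,0,0,0)] end (terminal -1, O#4); searched (2,0,0,1) to 4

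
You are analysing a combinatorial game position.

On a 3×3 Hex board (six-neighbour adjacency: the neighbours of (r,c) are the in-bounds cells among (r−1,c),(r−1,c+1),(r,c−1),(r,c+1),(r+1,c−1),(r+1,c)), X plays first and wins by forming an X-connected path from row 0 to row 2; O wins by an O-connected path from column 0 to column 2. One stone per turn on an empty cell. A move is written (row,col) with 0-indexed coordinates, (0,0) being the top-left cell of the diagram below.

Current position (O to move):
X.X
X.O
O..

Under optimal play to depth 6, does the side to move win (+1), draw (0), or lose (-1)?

value(X.X/X.O/O.., O) = +1

[X.X/X.O/O..] O move#1: (0,1):+1/XOX/X.O/O..*, (1,1):+1/X.X/XOO/O.., (2,1):+1/X.X/X.O/OO., (2,2):+1/X.X/X.O/O.O
[XOX/X.O/O..] X move#2: (1,1):-1/XOX/XXO/O..*, (2,1):-1/XOX/X.O/OX., (2,2):-1/XOX/X.O/O.X
[XOX/XXO/O..] O move#3: (2,1):+1/XOX/XXO/OO.*, (2,2):-1/XOX/XXO/O.O
[XOX/XXO/OO.] end (terminal -1, X#4); searched X.X/X.O/O.. to 6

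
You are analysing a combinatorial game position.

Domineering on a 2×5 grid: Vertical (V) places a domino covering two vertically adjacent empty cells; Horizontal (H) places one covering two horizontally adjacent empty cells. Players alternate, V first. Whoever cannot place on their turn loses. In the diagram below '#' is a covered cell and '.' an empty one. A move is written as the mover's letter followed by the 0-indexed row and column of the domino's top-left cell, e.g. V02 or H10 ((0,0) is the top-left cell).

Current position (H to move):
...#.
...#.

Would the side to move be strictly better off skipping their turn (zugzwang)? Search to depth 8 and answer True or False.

zugzwang(...#./...#., H) = False

p1 H@[...#./...#.]: H00[##.#./...#.]-1* H01[.###./...#.]-1 H10[...#./##.#.]-1 H11[...#./.###.]-1
p2 V@[##.#./...#.]: V02[####./..##.]+1* V04[##.##/...##]-1
p3 H@[####./..##.]: H10[####./####.]-1*
p4 V@[####./####.]: V04[#####/#####]+1*
p5 H@[#####/#####] terminal -1; root [...#./...#.] d8
suppose H passes — search the same position with V to move:
pass> p1 V@[...#./...#.]: V00[#..#./#..#.]-1 V01[.#.#./.#.#.]+1* V02[..##./..##.]-1 V04[...##/...##]-1
pass> p2 H@[.#.#./.#.#.] terminal -1; root [...#./...#.] d8
for H: play -1, pass -1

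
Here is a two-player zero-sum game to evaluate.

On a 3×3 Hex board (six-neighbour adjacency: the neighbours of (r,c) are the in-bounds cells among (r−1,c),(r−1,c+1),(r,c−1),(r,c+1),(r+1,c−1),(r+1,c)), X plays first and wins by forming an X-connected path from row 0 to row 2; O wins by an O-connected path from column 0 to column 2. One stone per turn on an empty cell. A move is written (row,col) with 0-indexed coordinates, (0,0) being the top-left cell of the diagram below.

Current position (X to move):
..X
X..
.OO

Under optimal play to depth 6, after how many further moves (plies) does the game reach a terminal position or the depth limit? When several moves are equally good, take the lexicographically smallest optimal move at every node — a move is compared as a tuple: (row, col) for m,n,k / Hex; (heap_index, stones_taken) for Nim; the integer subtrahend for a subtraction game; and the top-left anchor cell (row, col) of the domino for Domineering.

PV length from [..X/X../.OO]: 3 plies

ply 1, X at ..X/X../.OO | (0,0)=-1→X.X/X../.OO; (0,1)=-1→.XX/X../.OO; (1,1)=-1→..X/XX./.OO; (1,2)=-1→..X/X.X/.OO; (2,0)=+1→..X/X../XOO*
ply 2, O at ..X/X../XOO | (0,0)=-1→O.X/X../XOO*; (0,1)=-1→.OX/X../XOO; (1,1)=-1→..X/XO./XOO; (1,2)=-1→..X/X.O/XOO
ply 3, X at O.X/X../XOO | (0,1)=+1→OXX/X../XOO*; (1,1)=+1→O.X/XX./XOO; (1,2)=+1→O.X/X.X/XOO
ply 4: OXX/X../XOO is terminal -1 (O); from ..X/X../.OO depth 6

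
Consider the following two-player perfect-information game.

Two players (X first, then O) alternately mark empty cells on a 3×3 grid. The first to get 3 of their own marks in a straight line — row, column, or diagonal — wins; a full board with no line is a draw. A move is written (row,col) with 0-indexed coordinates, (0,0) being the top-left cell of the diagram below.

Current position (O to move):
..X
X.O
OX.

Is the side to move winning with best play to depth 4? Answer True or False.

[..X/X.O/OX.] O move#1: (0,0):+0/O.X/X.O/OX.*, (0,1):+0/.OX/X.O/OX., (1,1):+0/..X/XOO/OX., (2,2):-1/..X/X.O/OXO
[O.X/X.O/OX.] X move#2: (0,1):+0/OXX/X.O/OX.*, (1,1):+0/O.X/XXO/OX., (2,2):+0/O.X/X.O/OXX
[OXX/X.O/OX.] O move#3: (1,1):+0/OXX/XOO/OX.*, (2,2):-1/OXX/X.O/OXO
[OXX/XOO/OX.] X move#4: (2,2):+0/OXX/XOO/OXX*
[OXX/XOO/OXX] end (terminal +0, O#5); searched ..X/X.O/OX. to 4

O winning at [..X/X.O/OX.]: False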